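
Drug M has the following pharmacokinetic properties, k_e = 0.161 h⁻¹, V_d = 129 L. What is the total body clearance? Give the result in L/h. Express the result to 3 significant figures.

CL = k × Vd = 0.161 × 129 = 20.77 L/h

20.8 L/h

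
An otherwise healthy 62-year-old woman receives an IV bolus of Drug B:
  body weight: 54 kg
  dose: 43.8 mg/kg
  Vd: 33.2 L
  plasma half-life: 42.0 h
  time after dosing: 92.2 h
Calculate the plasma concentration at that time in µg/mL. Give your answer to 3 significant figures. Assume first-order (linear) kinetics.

15.6 µg/mL

Total dose = 43.8 × 54 = 2365 mg
C₀ = Dose / Vd = 2365 / 33.2 = 71.23 mg/L
k = ln2 / t½ = 0.693147 / 42.0 = 0.01650 h⁻¹
C = C₀ · e^(−k·t) = 71.23 × e^(−0.01650 × 92.2)
  = 71.23 × 0.2184 = 15.56 mg/L
(15.56 mg/L = 15.56 µg/mL)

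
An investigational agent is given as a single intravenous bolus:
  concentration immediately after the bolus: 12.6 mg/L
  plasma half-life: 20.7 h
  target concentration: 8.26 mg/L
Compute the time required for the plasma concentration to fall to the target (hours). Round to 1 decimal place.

12.6 h

k = ln2 / t½ = 0.693147 / 20.7 = 0.03349 h⁻¹
t = ln(C₀ / C) / k = ln(12.60 / 8.26) / 0.03349
  = ln(1.525) / 0.03349 = 0.4220 / 0.03349 = 12.60 h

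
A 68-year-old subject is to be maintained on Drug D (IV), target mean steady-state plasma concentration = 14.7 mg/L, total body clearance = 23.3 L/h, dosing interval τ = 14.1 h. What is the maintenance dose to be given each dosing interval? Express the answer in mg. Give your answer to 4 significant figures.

At steady state, Dose/τ = Css × CL.
Dose = Css × CL × τ = 14.7 × 23.30 × 14.1 = 4829 mg

4829 mg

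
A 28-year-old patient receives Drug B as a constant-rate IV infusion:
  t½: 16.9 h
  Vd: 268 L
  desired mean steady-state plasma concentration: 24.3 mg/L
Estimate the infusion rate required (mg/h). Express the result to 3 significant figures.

267 mg/h

k = ln2 / t½ = 0.693147 / 16.9 = 0.04101 h⁻¹
CL = k × Vd = 0.04101 × 268 = 10.99 L/h
At steady state, infusion rate R₀ = Css × CL = 24.3 × 10.99 = 267.1 mg/h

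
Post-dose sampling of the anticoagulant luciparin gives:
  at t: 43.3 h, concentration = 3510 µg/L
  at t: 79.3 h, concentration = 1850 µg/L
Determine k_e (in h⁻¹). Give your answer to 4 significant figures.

k = ln(C₁/C₂) / (t₂ − t₁) = ln(3510/1850) / (79.3 − 43.3)
  = 0.6404 / 36.00 = 0.01779 h⁻¹

0.01779 h⁻¹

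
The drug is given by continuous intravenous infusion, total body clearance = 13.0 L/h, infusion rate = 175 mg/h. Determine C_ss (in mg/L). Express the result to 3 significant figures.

At steady state Css = R₀ / CL = 175 / 13.00 = 13.46 mg/L

13.5 mg/L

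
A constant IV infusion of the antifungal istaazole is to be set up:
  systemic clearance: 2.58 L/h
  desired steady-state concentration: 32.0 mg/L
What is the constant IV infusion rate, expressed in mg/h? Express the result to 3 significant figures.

At steady state, infusion rate R₀ = Css × CL = 32.0 × 2.580 = 82.56 mg/h

82.6 mg/h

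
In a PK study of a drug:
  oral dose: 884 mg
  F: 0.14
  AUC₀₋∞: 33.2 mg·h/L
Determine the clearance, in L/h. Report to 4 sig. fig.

3.728 L/h

CL = F·Dose / AUC = 0.14 × 884 / 33.2 = 3.728 L/h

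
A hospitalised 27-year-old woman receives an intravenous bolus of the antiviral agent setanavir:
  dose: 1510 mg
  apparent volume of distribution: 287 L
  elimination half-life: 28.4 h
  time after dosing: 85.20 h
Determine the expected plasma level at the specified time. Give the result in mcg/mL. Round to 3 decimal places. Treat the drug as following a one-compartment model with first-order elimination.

C₀ = Dose / Vd = 1510 / 287 = 5.261 mg/L
k = ln2 / t½ = 0.693147 / 28.4 = 0.02441 h⁻¹
t / t½ = 85.20 / 28.4 = 3 half-lives
C = C₀ × (1/2)^3 = 5.261 × 0.1250 = 0.6576 mg/L
(0.6576 mg/L = 0.6576 mcg/mL)

0.658 mcg/mL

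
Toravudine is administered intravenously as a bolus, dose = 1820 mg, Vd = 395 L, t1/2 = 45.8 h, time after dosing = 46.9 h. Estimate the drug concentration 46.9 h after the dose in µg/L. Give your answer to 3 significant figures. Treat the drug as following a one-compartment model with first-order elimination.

C₀ = Dose / Vd = 1820 / 395 = 4.608 mg/L
k = ln2 / t½ = 0.693147 / 45.8 = 0.01513 h⁻¹
C = C₀ · e^(−k·t) = 4.608 × e^(−0.01513 × 46.9)
  = 4.608 × 0.4918 = 2.266 mg/L
Convert: 2.266 mg/L × 1000 = 2266 µg/L

2270 µg/L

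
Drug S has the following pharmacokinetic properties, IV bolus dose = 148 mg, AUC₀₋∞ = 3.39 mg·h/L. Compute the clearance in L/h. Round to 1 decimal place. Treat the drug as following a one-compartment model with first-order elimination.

43.7 L/h

CL = Dose / AUC = 148 / 3.39 = 43.66 L/h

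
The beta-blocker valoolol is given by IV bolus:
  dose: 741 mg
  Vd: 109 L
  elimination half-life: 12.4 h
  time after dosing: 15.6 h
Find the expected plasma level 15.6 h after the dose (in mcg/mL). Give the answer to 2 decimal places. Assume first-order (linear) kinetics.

C₀ = Dose / Vd = 741.0 / 109 = 6.798 mg/L
k = ln2 / t½ = 0.693147 / 12.4 = 0.05590 h⁻¹
C = C₀ · e^(−k·t) = 6.798 × e^(−0.05590 × 15.6)
  = 6.798 × 0.4181 = 2.842 mg/L
(2.842 mg/L = 2.842 mcg/mL)

2.84 mcg/mL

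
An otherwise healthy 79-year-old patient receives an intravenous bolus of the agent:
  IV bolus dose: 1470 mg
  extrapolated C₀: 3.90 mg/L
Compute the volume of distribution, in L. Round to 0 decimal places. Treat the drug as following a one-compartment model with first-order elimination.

Vd = Dose / C₀ = 1470 / 3.90 = 376.9 L

377 L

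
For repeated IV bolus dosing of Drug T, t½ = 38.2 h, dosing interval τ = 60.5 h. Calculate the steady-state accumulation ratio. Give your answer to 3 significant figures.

1.50

k = ln2 / t½ = 0.693147 / 38.2 = 0.01815 h⁻¹
e^(−kτ) = e^(−0.01815 × 60.5) = 0.3335
Accumulation ratio R = 1 / (1 − e^(−kτ)) = 1 / (1 − 0.3335) = 1.500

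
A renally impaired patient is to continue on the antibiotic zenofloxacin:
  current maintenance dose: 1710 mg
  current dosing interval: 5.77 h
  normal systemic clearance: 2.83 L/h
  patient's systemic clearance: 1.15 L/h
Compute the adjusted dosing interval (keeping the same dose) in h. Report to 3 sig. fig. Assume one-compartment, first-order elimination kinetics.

To keep the same average steady-state level, dosing rate must scale with clearance.
CL ratio = 1.15 / 2.83 = 0.4064
New interval (same dose) = 5.77 / 0.4064 = 14.20 h

14.2 h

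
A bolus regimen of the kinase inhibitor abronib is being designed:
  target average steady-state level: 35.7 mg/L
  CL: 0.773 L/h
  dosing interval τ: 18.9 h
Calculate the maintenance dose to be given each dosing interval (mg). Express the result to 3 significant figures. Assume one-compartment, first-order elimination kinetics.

522 mg

At steady state, Dose/τ = Css × CL.
Dose = Css × CL × τ = 35.7 × 0.7730 × 18.9 = 521.6 mg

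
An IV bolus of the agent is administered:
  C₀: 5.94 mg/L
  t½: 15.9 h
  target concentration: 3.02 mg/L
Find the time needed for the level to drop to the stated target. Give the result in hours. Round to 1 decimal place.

k = ln2 / t½ = 0.693147 / 15.9 = 0.04359 h⁻¹
t = ln(C₀ / C) / k = ln(5.940 / 3.02) / 0.04359
  = ln(1.967) / 0.04359 = 0.6765 / 0.04359 = 15.52 h

15.5 h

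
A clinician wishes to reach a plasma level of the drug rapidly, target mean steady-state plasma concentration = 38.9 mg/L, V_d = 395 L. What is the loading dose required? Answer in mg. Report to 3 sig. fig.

15400 mg

LD = Css × Vd = 38.9 × 395 = 15370 mg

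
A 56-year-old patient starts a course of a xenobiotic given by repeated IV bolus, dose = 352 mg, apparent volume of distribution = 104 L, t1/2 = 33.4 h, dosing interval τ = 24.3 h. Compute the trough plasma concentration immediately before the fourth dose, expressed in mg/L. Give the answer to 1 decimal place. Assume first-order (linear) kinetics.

4.0 mg/L

C₀ per dose = Dose / Vd = 352 / 104 = 3.385 mg/L
k = ln2 / t½ = 0.693147 / 33.4 = 0.02075 h⁻¹
Fraction remaining after one interval: r = e^(−kτ) = e^(−0.02075 × 24.3) = 0.6040
Before dose 4, 3 doses have been given (aged 1τ, 2τ, 3τ).
C_trough = C₀ × (r + r² + … + r^3) = C₀ × r(1−r^3)/(1−r)
        = 3.385 × 0.6040 × (1 − 0.2203) / (1 − 0.6040) = 4.026 mg/L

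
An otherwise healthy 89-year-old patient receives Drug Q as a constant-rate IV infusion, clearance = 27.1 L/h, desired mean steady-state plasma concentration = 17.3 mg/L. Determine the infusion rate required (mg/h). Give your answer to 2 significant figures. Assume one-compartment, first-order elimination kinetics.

At steady state, infusion rate R₀ = Css × CL = 17.3 × 27.10 = 468.8 mg/h

470 mg/h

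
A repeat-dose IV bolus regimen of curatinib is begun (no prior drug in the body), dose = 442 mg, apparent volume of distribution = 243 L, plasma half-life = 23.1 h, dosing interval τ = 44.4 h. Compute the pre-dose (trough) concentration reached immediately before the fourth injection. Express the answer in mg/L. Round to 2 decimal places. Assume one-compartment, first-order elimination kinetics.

0.64 mg/L

C₀ per dose = Dose / Vd = 442 / 243 = 1.819 mg/L
k = ln2 / t½ = 0.693147 / 23.1 = 0.03001 h⁻¹
Fraction remaining after one interval: r = e^(−kτ) = e^(−0.03001 × 44.4) = 0.2638
Before dose 4, 3 doses have been given (aged 1τ, 2τ, 3τ).
C_trough = C₀ × (r + r² + … + r^3) = C₀ × r(1−r^3)/(1−r)
        = 1.819 × 0.2638 × (1 − 0.01836) / (1 − 0.2638) = 0.6398 mg/L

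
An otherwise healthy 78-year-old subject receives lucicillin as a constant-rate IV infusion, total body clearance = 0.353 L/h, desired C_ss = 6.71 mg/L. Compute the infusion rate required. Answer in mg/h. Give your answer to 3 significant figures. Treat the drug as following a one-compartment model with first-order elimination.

At steady state, infusion rate R₀ = Css × CL = 6.71 × 0.3530 = 2.369 mg/h

2.37 mg/h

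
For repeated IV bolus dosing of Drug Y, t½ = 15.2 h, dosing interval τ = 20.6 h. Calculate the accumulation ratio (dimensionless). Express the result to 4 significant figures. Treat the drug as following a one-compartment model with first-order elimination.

1.642

k = ln2 / t½ = 0.693147 / 15.2 = 0.04560 h⁻¹
e^(−kτ) = e^(−0.04560 × 20.6) = 0.3909
Accumulation ratio R = 1 / (1 − e^(−kτ)) = 1 / (1 − 0.3909) = 1.642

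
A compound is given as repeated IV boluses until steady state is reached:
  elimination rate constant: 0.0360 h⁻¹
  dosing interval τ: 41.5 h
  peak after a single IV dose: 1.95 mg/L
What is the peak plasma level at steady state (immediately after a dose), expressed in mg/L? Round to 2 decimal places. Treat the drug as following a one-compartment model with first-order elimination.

2.51 mg/L

e^(−kτ) = e^(−0.03600 × 41.5) = 0.2245
Accumulation ratio R = 1 / (1 − e^(−kτ)) = 1 / (1 − 0.2245) = 1.289
Steady-state peak = C₀ × R = 1.95 × 1.289 = 2.514 mg/L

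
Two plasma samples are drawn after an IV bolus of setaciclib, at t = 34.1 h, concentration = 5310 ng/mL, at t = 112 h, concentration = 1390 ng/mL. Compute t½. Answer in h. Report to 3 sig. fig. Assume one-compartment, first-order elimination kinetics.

k = ln(C₁/C₂) / (t₂ − t₁) = ln(5310/1390) / (112 − 34.1)
  = 1.340 / 77.90 = 0.01720 h⁻¹
t½ = ln2 / k = 0.693147 / 0.01720 = 40.30 h

40.3 h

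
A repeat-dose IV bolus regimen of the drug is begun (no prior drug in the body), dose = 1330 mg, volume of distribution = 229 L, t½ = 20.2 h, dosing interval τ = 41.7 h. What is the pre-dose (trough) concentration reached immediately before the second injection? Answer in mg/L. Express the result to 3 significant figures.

1.39 mg/L

C₀ per dose = Dose / Vd = 1330 / 229 = 5.808 mg/L
k = ln2 / t½ = 0.693147 / 20.2 = 0.03431 h⁻¹
Fraction remaining after one interval: r = e^(−kτ) = e^(−0.03431 × 41.7) = 0.2391
Before dose 2, 1 dose has been given (aged 1τ).
C_trough = C₀ × r = 5.808 × 0.2391 = 1.389 mg/L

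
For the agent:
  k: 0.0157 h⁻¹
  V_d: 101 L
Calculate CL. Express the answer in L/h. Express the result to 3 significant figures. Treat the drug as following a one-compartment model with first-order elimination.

1.59 L/h

CL = k × Vd = 0.0157 × 101 = 1.586 L/h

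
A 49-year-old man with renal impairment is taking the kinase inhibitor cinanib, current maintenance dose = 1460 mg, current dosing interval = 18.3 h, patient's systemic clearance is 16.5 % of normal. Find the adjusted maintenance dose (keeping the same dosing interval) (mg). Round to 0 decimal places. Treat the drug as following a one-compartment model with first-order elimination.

To keep the same average steady-state level, dosing rate must scale with clearance.
CL ratio = 16.5 / 100 = 0.1650
New dose (same interval) = 1460 × 0.1650 = 240.9 mg

241 mg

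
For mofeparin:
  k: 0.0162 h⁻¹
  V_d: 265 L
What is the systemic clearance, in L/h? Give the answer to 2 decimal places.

4.29 L/h

CL = k × Vd = 0.0162 × 265 = 4.293 L/h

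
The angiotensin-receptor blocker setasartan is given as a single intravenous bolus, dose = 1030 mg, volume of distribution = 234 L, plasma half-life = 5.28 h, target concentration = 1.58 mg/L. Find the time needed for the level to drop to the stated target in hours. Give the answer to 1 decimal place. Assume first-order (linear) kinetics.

C₀ = Dose / Vd = 1030 / 234 = 4.402 mg/L
k = ln2 / t½ = 0.693147 / 5.28 = 0.1313 h⁻¹
t = ln(C₀ / C) / k = ln(4.402 / 1.58) / 0.1313
  = ln(2.786) / 0.1313 = 1.025 / 0.1313 = 7.807 h

7.8 h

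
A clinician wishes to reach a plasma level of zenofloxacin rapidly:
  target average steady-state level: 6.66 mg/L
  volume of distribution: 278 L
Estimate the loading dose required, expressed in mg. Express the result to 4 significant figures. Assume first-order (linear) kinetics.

1851 mg

LD = Css × Vd = 6.66 × 278 = 1851 mg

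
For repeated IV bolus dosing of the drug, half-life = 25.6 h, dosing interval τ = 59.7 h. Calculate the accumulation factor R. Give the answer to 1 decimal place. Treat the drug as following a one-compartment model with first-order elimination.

k = ln2 / t½ = 0.693147 / 25.6 = 0.02708 h⁻¹
e^(−kτ) = e^(−0.02708 × 59.7) = 0.1986
Accumulation ratio R = 1 / (1 − e^(−kτ)) = 1 / (1 − 0.1986) = 1.248

1.2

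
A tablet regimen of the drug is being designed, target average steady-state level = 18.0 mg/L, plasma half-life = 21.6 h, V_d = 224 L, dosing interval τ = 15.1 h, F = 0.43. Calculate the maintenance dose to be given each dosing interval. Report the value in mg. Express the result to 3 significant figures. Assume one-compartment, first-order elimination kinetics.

4540 mg

k = ln2 / t½ = 0.693147 / 21.6 = 0.03209 h⁻¹
CL = k × Vd = 0.03209 × 224 = 7.188 L/h
At steady state, F × (Dose/τ) = Css × CL.
Dose = Css × CL × τ / F = 18.0 × 7.188 × 15.1 / 0.43 = 4543 mg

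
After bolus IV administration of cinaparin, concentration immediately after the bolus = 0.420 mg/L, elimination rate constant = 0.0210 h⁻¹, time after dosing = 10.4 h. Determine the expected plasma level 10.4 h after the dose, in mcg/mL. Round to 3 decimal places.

0.338 mcg/mL

C = C₀ · e^(−k·t) = 0.4200 × e^(−0.02100 × 10.4)
  = 0.4200 × 0.8038 = 0.3376 mg/L
(0.3376 mg/L = 0.3376 mcg/mL)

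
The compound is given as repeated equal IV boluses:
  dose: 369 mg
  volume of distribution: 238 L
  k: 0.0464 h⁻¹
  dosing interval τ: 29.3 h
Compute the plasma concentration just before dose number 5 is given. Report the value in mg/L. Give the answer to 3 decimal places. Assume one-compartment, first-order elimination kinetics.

C₀ per dose = Dose / Vd = 369 / 238 = 1.550 mg/L
Fraction remaining after one interval: r = e^(−kτ) = e^(−0.04640 × 29.3) = 0.2568
Before dose 5, 4 doses have been given (aged 1τ, 2τ, 3τ, 4τ).
C_trough = C₀ × (r + r² + … + r^4) = C₀ × r(1−r^4)/(1−r)
        = 1.550 × 0.2568 × (1 − 0.004349) / (1 − 0.2568) = 0.5332 mg/L

0.533 mg/L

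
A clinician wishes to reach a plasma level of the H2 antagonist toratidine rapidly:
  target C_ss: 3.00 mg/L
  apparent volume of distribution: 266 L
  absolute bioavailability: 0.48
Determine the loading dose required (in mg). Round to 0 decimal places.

LD = Css × Vd / F = 3.00 × 266 / 0.48 = 1663 mg

1663 mg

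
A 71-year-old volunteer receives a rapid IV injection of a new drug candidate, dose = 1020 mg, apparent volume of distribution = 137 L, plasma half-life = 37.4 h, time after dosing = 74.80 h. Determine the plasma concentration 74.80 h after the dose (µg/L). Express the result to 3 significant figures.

C₀ = Dose / Vd = 1020 / 137 = 7.445 mg/L
k = ln2 / t½ = 0.693147 / 37.4 = 0.01853 h⁻¹
t / t½ = 74.80 / 37.4 = 2 half-lives
C = C₀ × (1/2)^2 = 7.445 × 0.2500 = 1.861 mg/L
Convert: 1.861 mg/L × 1000 = 1861 µg/L

1860 µg/L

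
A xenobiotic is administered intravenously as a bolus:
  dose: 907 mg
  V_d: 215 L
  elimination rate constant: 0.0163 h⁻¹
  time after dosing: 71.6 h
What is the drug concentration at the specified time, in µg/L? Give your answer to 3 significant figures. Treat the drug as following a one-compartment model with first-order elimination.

C₀ = Dose / Vd = 907.0 / 215 = 4.219 mg/L
C = C₀ · e^(−k·t) = 4.219 × e^(−0.01630 × 71.6)
  = 4.219 × 0.3113 = 1.313 mg/L
Convert: 1.313 mg/L × 1000 = 1313 µg/L

1310 µg/L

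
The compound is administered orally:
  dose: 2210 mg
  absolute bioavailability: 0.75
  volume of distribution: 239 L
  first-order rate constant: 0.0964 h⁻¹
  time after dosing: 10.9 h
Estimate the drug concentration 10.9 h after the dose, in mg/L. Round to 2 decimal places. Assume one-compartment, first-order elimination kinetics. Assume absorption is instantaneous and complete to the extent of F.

Amount reaching circulation = F × Dose = 0.75 × 2210 = 1658 mg
C₀ = F·Dose / Vd = 1658 / 239 = 6.937 mg/L
C = C₀ · e^(−k·t) = 6.937 × e^(−0.09640 × 10.9)
  = 6.937 × 0.3497 = 2.426 mg/L

2.43 mg/L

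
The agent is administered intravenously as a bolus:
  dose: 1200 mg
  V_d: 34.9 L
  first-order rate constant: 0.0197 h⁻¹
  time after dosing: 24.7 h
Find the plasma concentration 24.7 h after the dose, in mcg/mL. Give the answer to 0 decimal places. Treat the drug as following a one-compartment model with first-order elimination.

21 mcg/mL

C₀ = Dose / Vd = 1200 / 34.9 = 34.38 mg/L
C = C₀ · e^(−k·t) = 34.38 × e^(−0.01970 × 24.7)
  = 34.38 × 0.6147 = 21.13 mg/L
(21.13 mg/L = 21.13 mcg/mL)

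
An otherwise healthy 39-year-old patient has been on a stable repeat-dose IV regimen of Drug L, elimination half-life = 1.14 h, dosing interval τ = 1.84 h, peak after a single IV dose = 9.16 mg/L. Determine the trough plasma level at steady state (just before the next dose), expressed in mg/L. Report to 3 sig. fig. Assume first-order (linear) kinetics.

4.44 mg/L

k = ln2 / t½ = 0.693147 / 1.14 = 0.6080 h⁻¹
e^(−kτ) = e^(−0.6080 × 1.84) = 0.3267
Accumulation ratio R = 1 / (1 − e^(−kτ)) = 1 / (1 − 0.3267) = 1.485
Steady-state trough = C₀ × R × e^(−kτ) = 9.16 × 1.485 × 0.3267 = 4.444 mg/L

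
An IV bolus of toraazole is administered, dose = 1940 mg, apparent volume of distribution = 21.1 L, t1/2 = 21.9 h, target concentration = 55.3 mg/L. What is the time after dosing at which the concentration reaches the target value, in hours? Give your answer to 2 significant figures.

16 h

C₀ = Dose / Vd = 1940 / 21.1 = 91.94 mg/L
k = ln2 / t½ = 0.693147 / 21.9 = 0.03165 h⁻¹
t = ln(C₀ / C) / k = ln(91.94 / 55.3) / 0.03165
  = ln(1.663) / 0.03165 = 0.5086 / 0.03165 = 16.07 h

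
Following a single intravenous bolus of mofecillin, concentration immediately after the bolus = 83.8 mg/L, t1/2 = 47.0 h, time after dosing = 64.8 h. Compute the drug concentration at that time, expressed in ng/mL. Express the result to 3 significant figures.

k = ln2 / t½ = 0.693147 / 47.0 = 0.01475 h⁻¹
C = C₀ · e^(−k·t) = 83.80 × e^(−0.01475 × 64.8)
  = 83.80 × 0.3845 = 32.22 mg/L
Convert: 32.22 mg/L × 1000 = 32220 ng/mL

32200 ng/mL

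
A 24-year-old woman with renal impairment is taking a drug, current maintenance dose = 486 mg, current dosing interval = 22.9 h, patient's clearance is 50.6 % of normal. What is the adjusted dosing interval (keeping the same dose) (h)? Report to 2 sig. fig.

To keep the same average steady-state level, dosing rate must scale with clearance.
CL ratio = 50.6 / 100 = 0.5060
New interval (same dose) = 22.9 / 0.5060 = 45.26 h

45 h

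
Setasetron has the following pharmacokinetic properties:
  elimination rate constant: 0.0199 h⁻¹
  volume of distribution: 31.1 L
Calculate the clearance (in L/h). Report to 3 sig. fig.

0.619 L/h

CL = k × Vd = 0.0199 × 31.1 = 0.6189 L/h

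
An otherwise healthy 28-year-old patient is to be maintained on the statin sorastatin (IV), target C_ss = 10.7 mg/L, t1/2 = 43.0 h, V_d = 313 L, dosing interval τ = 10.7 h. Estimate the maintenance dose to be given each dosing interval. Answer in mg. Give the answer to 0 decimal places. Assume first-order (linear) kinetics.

k = ln2 / t½ = 0.693147 / 43.0 = 0.01612 h⁻¹
CL = k × Vd = 0.01612 × 313 = 5.046 L/h
At steady state, Dose/τ = Css × CL.
Dose = Css × CL × τ = 10.7 × 5.046 × 10.7 = 577.7 mg

578 mg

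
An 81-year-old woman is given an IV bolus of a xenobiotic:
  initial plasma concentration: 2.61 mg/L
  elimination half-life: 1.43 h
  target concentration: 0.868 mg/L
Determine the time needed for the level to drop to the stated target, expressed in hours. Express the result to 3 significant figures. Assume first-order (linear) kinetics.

2.27 h

k = ln2 / t½ = 0.693147 / 1.43 = 0.4847 h⁻¹
t = ln(C₀ / C) / k = ln(2.610 / 0.868) / 0.4847
  = ln(3.007) / 0.4847 = 1.101 / 0.4847 = 2.272 h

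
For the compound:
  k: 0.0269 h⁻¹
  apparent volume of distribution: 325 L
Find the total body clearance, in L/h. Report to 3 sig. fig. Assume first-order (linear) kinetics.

8.74 L/h

CL = k × Vd = 0.0269 × 325 = 8.743 L/h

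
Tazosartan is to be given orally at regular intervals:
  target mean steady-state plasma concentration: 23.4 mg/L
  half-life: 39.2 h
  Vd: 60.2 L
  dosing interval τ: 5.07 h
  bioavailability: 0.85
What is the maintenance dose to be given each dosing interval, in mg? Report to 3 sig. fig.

k = ln2 / t½ = 0.693147 / 39.2 = 0.01768 h⁻¹
CL = k × Vd = 0.01768 × 60.2 = 1.064 L/h
At steady state, F × (Dose/τ) = Css × CL.
Dose = Css × CL × τ / F = 23.4 × 1.064 × 5.07 / 0.85 = 148.5 mg

149 mg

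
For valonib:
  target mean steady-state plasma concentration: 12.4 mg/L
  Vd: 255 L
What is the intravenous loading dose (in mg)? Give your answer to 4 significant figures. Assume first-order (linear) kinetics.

3162 mg

LD = Css × Vd = 12.4 × 255 = 3162 mg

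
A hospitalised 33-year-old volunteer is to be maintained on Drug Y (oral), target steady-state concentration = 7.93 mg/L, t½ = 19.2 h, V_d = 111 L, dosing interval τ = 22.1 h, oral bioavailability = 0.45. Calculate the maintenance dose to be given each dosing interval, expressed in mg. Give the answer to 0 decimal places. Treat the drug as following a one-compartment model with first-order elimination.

k = ln2 / t½ = 0.693147 / 19.2 = 0.03610 h⁻¹
CL = k × Vd = 0.03610 × 111 = 4.007 L/h
At steady state, F × (Dose/τ) = Css × CL.
Dose = Css × CL × τ / F = 7.93 × 4.007 × 22.1 / 0.45 = 1561 mg

1561 mg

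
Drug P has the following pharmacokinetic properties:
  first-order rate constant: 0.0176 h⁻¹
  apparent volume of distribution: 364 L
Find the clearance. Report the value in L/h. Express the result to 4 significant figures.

CL = k × Vd = 0.0176 × 364 = 6.406 L/h

6.406 L/h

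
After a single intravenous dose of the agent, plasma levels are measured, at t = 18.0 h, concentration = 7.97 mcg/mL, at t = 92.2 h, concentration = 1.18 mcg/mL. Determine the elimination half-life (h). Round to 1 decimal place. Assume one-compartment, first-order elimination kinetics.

26.9 h

k = ln(C₁/C₂) / (t₂ − t₁) = ln(7.97/1.18) / (92.2 − 18.0)
  = 1.910 / 74.20 = 0.02574 h⁻¹
t½ = ln2 / k = 0.693147 / 0.02574 = 26.93 h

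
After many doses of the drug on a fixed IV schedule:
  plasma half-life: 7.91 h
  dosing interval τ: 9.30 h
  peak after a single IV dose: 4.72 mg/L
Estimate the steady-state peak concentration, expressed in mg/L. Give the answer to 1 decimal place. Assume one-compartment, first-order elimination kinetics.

k = ln2 / t½ = 0.693147 / 7.91 = 0.08763 h⁻¹
e^(−kτ) = e^(−0.08763 × 9.30) = 0.4427
Accumulation ratio R = 1 / (1 − e^(−kτ)) = 1 / (1 − 0.4427) = 1.794
Steady-state peak = C₀ × R = 4.72 × 1.794 = 8.468 mg/L

8.5 mg/L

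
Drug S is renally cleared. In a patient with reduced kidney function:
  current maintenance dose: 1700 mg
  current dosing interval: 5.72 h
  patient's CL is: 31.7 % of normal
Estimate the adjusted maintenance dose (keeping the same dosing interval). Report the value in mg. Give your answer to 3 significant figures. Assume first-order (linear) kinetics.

To keep the same average steady-state level, dosing rate must scale with clearance.
CL ratio = 31.7 / 100 = 0.3170
New dose (same interval) = 1700 × 0.3170 = 538.9 mg

539 mg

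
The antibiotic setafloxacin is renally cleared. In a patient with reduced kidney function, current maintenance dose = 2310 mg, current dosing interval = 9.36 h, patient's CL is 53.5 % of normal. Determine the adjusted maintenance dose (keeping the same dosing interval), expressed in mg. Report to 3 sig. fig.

1240 mg

To keep the same average steady-state level, dosing rate must scale with clearance.
CL ratio = 53.5 / 100 = 0.5350
New dose (same interval) = 2310 × 0.5350 = 1236 mg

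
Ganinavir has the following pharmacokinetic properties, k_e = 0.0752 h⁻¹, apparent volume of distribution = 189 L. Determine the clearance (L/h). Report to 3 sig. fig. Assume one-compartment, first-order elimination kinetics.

CL = k × Vd = 0.0752 × 189 = 14.21 L/h

14.2 L/h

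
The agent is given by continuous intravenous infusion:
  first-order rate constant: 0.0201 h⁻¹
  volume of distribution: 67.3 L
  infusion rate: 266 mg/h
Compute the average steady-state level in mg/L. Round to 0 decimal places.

197 mg/L

CL = k × Vd = 0.02010 × 67.3 = 1.353 L/h
At steady state Css = R₀ / CL = 266 / 1.353 = 196.6 mg/L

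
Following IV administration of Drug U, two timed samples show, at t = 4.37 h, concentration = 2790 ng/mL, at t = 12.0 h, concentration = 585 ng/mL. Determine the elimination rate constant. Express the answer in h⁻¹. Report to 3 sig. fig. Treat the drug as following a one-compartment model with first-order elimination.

0.205 h⁻¹

k = ln(C₁/C₂) / (t₂ − t₁) = ln(2790/585) / (12.0 − 4.37)
  = 1.562 / 7.630 = 0.2047 h⁻¹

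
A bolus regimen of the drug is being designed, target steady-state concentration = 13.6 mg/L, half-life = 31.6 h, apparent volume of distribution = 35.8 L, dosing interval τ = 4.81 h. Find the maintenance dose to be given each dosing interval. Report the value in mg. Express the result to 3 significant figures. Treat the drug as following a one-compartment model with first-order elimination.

51.4 mg

k = ln2 / t½ = 0.693147 / 31.6 = 0.02194 h⁻¹
CL = k × Vd = 0.02194 × 35.8 = 0.7855 L/h
At steady state, Dose/τ = Css × CL.
Dose = Css × CL × τ = 13.6 × 0.7855 × 4.81 = 51.38 mg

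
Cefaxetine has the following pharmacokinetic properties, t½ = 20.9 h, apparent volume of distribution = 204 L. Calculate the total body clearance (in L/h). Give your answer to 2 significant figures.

6.8 L/h

k = ln2 / t½ = 0.693147 / 20.9 = 0.03316 h⁻¹
CL = k × Vd = 0.03316 × 204 = 6.765 L/h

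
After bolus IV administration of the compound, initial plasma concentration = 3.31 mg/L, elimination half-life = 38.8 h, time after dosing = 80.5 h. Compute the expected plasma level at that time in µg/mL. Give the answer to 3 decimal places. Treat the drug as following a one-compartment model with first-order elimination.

0.786 µg/mL

k = ln2 / t½ = 0.693147 / 38.8 = 0.01786 h⁻¹
C = C₀ · e^(−k·t) = 3.310 × e^(−0.01786 × 80.5)
  = 3.310 × 0.2375 = 0.7861 mg/L
(0.7861 mg/L = 0.7861 µg/mL)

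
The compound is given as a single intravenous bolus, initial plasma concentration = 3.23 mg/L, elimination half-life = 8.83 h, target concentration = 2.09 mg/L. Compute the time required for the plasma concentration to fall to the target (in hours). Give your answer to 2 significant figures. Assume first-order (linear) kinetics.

5.5 h

k = ln2 / t½ = 0.693147 / 8.83 = 0.07850 h⁻¹
t = ln(C₀ / C) / k = ln(3.230 / 2.09) / 0.07850
  = ln(1.545) / 0.07850 = 0.4350 / 0.07850 = 5.541 h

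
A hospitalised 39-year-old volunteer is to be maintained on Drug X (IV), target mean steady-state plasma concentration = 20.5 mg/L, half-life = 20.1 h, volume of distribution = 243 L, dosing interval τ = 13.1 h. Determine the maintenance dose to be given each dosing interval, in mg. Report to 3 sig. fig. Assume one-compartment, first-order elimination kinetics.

2250 mg

k = ln2 / t½ = 0.693147 / 20.1 = 0.03448 h⁻¹
CL = k × Vd = 0.03448 × 243 = 8.379 L/h
At steady state, Dose/τ = Css × CL.
Dose = Css × CL × τ = 20.5 × 8.379 × 13.1 = 2250 mg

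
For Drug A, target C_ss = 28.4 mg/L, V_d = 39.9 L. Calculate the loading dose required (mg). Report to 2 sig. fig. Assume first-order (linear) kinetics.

1100 mg

LD = Css × Vd = 28.4 × 39.9 = 1133 mg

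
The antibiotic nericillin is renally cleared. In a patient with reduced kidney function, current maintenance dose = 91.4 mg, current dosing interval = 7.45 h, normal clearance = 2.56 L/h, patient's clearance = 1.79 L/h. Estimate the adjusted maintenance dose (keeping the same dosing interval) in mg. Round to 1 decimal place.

To keep the same average steady-state level, dosing rate must scale with clearance.
CL ratio = 1.79 / 2.56 = 0.6992
New dose (same interval) = 91.4 × 0.6992 = 63.91 mg

63.9 mg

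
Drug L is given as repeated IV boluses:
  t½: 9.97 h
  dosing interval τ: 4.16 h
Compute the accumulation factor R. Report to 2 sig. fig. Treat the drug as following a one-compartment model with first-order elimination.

k = ln2 / t½ = 0.693147 / 9.97 = 0.06952 h⁻¹
e^(−kτ) = e^(−0.06952 × 4.16) = 0.7489
Accumulation ratio R = 1 / (1 − e^(−kτ)) = 1 / (1 − 0.7489) = 3.982

4.0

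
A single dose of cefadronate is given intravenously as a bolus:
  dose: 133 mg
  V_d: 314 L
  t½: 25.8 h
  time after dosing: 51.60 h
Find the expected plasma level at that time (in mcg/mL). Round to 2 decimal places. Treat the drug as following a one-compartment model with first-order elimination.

0.11 mcg/mL

C₀ = Dose / Vd = 133.0 / 314 = 0.4236 mg/L
k = ln2 / t½ = 0.693147 / 25.8 = 0.02687 h⁻¹
t / t½ = 51.60 / 25.8 = 2 half-lives
C = C₀ × (1/2)^2 = 0.4236 × 0.2500 = 0.1059 mg/L
(0.1059 mg/L = 0.1059 mcg/mL)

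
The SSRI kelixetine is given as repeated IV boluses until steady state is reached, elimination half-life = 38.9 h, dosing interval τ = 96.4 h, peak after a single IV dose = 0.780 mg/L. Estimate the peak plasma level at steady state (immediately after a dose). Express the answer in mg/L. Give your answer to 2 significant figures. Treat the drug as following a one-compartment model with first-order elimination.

k = ln2 / t½ = 0.693147 / 38.9 = 0.01782 h⁻¹
e^(−kτ) = e^(−0.01782 × 96.4) = 0.1795
Accumulation ratio R = 1 / (1 − e^(−kτ)) = 1 / (1 − 0.1795) = 1.219
Steady-state peak = C₀ × R = 0.780 × 1.219 = 0.9508 mg/L

0.95 mg/L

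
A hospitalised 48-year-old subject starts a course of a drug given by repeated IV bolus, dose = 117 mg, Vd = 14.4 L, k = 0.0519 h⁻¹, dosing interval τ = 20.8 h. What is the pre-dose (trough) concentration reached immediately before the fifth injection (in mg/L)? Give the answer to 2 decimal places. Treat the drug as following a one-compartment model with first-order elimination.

4.13 mg/L

C₀ per dose = Dose / Vd = 117 / 14.4 = 8.125 mg/L
Fraction remaining after one interval: r = e^(−kτ) = e^(−0.05190 × 20.8) = 0.3398
Before dose 5, 4 doses have been given (aged 1τ, 2τ, 3τ, 4τ).
C_trough = C₀ × (r + r² + … + r^4) = C₀ × r(1−r^4)/(1−r)
        = 8.125 × 0.3398 × (1 − 0.01333) / (1 − 0.3398) = 4.126 mg/L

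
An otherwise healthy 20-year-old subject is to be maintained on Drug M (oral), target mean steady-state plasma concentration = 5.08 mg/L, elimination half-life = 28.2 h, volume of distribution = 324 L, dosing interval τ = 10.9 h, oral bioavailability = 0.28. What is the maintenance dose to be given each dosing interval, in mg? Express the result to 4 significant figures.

k = ln2 / t½ = 0.693147 / 28.2 = 0.02458 h⁻¹
CL = k × Vd = 0.02458 × 324 = 7.964 L/h
At steady state, F × (Dose/τ) = Css × CL.
Dose = Css × CL × τ / F = 5.08 × 7.964 × 10.9 / 0.28 = 1575 mg

1575 mg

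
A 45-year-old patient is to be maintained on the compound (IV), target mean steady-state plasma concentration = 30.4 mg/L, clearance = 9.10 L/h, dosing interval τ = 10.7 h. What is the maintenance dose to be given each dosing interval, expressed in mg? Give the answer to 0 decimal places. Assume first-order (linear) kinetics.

At steady state, Dose/τ = Css × CL.
Dose = Css × CL × τ = 30.4 × 9.100 × 10.7 = 2960 mg

2960 mg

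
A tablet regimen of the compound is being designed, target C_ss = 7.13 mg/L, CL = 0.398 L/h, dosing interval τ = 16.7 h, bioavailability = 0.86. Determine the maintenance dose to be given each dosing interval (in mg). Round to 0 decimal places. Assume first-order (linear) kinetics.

55 mg

At steady state, F × (Dose/τ) = Css × CL.
Dose = Css × CL × τ / F = 7.13 × 0.3980 × 16.7 / 0.86 = 55.10 mg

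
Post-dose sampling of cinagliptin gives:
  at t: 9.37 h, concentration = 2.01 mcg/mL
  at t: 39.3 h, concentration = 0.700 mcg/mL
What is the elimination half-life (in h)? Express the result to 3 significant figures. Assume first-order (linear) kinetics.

19.7 h

k = ln(C₁/C₂) / (t₂ − t₁) = ln(2.01/0.700) / (39.3 − 9.37)
  = 1.055 / 29.93 = 0.03525 h⁻¹
t½ = ln2 / k = 0.693147 / 0.03525 = 19.66 h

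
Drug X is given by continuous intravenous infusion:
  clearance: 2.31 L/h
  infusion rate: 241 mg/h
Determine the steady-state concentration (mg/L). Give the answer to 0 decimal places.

104 mg/L

At steady state Css = R₀ / CL = 241 / 2.310 = 104.3 mg/L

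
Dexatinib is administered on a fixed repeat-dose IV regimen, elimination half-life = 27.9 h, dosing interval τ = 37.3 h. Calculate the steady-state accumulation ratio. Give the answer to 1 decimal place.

k = ln2 / t½ = 0.693147 / 27.9 = 0.02484 h⁻¹
e^(−kτ) = e^(−0.02484 × 37.3) = 0.3959
Accumulation ratio R = 1 / (1 − e^(−kτ)) = 1 / (1 − 0.3959) = 1.655

1.7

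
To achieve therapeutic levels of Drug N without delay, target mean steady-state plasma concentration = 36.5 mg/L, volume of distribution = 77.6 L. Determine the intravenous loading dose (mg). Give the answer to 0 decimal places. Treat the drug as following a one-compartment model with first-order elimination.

2832 mg

LD = Css × Vd = 36.5 × 77.6 = 2832 mg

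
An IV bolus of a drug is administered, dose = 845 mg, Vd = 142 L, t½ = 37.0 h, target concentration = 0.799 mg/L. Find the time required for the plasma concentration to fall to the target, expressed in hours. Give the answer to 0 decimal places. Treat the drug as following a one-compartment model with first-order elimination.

107 h

C₀ = Dose / Vd = 845.0 / 142 = 5.951 mg/L
k = ln2 / t½ = 0.693147 / 37.0 = 0.01873 h⁻¹
t = ln(C₀ / C) / k = ln(5.951 / 0.799) / 0.01873
  = ln(7.448) / 0.01873 = 2.008 / 0.01873 = 107.2 h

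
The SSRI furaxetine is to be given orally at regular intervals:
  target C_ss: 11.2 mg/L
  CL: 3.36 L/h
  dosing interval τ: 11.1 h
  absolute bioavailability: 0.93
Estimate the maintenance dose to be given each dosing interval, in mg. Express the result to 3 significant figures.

449 mg

At steady state, F × (Dose/τ) = Css × CL.
Dose = Css × CL × τ / F = 11.2 × 3.360 × 11.1 / 0.93 = 449.2 mg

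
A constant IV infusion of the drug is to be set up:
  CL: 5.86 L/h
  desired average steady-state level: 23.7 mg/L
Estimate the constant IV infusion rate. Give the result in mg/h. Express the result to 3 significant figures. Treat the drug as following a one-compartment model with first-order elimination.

At steady state, infusion rate R₀ = Css × CL = 23.7 × 5.860 = 138.9 mg/h

139 mg/h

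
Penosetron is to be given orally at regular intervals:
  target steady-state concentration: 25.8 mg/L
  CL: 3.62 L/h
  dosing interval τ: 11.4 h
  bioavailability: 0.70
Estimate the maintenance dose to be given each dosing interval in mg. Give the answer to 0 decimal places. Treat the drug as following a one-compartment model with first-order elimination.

At steady state, F × (Dose/τ) = Css × CL.
Dose = Css × CL × τ / F = 25.8 × 3.620 × 11.4 / 0.70 = 1521 mg

1521 mg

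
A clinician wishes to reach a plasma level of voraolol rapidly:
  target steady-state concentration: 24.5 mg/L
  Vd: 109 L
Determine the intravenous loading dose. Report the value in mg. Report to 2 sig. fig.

LD = Css × Vd = 24.5 × 109 = 2671 mg

2700 mg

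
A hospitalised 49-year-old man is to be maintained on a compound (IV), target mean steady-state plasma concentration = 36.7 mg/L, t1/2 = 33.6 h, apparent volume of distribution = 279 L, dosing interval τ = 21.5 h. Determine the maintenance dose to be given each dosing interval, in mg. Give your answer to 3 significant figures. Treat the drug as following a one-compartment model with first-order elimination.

4540 mg

k = ln2 / t½ = 0.693147 / 33.6 = 0.02063 h⁻¹
CL = k × Vd = 0.02063 × 279 = 5.756 L/h
At steady state, Dose/τ = Css × CL.
Dose = Css × CL × τ = 36.7 × 5.756 × 21.5 = 4542 mg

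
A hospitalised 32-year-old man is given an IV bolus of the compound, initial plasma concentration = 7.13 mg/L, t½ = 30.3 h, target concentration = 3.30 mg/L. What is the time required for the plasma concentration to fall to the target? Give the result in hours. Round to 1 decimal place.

k = ln2 / t½ = 0.693147 / 30.3 = 0.02288 h⁻¹
t = ln(C₀ / C) / k = ln(7.130 / 3.30) / 0.02288
  = ln(2.161) / 0.02288 = 0.7706 / 0.02288 = 33.68 h

33.7 h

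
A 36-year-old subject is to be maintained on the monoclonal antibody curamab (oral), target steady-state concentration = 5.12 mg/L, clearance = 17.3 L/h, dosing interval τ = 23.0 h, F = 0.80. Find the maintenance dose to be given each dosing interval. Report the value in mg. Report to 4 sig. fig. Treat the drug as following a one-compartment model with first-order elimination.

At steady state, F × (Dose/τ) = Css × CL.
Dose = Css × CL × τ / F = 5.12 × 17.30 × 23.0 / 0.80 = 2547 mg

2547 mg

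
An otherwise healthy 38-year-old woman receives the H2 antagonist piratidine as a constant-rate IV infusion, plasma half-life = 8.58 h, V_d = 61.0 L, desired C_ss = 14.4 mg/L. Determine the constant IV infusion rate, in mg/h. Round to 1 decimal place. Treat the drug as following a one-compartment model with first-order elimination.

k = ln2 / t½ = 0.693147 / 8.58 = 0.08079 h⁻¹
CL = k × Vd = 0.08079 × 61.0 = 4.928 L/h
At steady state, infusion rate R₀ = Css × CL = 14.4 × 4.928 = 70.96 mg/h

71.0 mg/h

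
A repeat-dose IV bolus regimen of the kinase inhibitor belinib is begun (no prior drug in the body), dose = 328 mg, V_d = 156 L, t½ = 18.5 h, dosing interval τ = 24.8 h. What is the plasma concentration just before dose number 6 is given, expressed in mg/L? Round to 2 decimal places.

C₀ per dose = Dose / Vd = 328 / 156 = 2.103 mg/L
k = ln2 / t½ = 0.693147 / 18.5 = 0.03747 h⁻¹
Fraction remaining after one interval: r = e^(−kτ) = e^(−0.03747 × 24.8) = 0.3948
Before dose 6, 5 doses have been given (aged 1τ, 2τ, 3τ, 4τ, 5τ).
C_trough = C₀ × (r + r² + … + r^5) = C₀ × r(1−r^5)/(1−r)
        = 2.103 × 0.3948 × (1 − 0.009591) / (1 − 0.3948) = 1.359 mg/L

1.36 mg/L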